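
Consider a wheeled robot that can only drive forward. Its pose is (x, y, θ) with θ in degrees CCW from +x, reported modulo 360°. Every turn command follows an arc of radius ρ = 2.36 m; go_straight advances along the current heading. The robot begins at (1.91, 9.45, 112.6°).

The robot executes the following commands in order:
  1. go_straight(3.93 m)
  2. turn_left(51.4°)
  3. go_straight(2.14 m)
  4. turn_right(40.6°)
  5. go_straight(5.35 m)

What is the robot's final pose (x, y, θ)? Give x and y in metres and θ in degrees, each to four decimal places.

set_pose: (x, y, θ) = (1.9100, 9.4500, 112.6000°), ρ = 2.36
go_straight(3.93): x += 3.93·cos θ, y += 3.93·sin θ → (0.3997, 13.0782, 112.6000°)
turn_left(51.4°): centre at ρ to the left, rotate +51.4° → (-1.1286, 14.4399, 164.0000°)
go_straight(2.14): x += 2.14·cos θ, y += 2.14·sin θ → (-3.1857, 15.0297, 164.0000°)
turn_right(40.6°): centre at ρ to the right, rotate −40.6° → (-4.5054, 15.9992, 123.4000°)
go_straight(5.35): x += 5.35·cos θ, y += 5.35·sin θ → (-7.4505, 20.4656, 123.4000°)

(-7.4505, 20.4656, 123.4000°)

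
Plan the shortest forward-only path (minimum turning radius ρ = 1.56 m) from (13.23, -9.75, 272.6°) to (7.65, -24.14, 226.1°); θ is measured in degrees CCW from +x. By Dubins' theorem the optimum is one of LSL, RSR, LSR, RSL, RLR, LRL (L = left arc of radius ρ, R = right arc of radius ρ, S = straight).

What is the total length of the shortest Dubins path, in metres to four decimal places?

Let ψ = atan2(Δy, Δx) = atan2(-14.39, -5.58) = -111.1948° be the start→goal bearing.
Normalize: d = |goal − start| / ρ = 15.434005/1.56 = 9.893593, α = (θ_start − ψ) mod 360° = 23.7948° = 0.415297 rad, β = (θ_goal − ψ) mod 360° = 337.2948° = 5.886904 rad.
Common terms: sin α = 0.403462, cos α = 0.914997, sin β = -0.385990, cos β = 0.922503, cos(α−β) = 0.688355, d² = 97.883177. Work in radians in the unit-radius frame; every candidate has L = ρ·(t + p + q).
LSL: p² = 2 + d² − 2cos(α−β) + 2d(sin α − sin β) = 114.127502; p = √p² = 10.683047; φ = atan2(cos β − cos α, d + sin α − sin β) = 0.000703 rad; t = (φ − α) mod 2π = 5.868591 rad, q = (β − φ) mod 2π = 5.886202 rad → L = 1.56·(5.868591 + 10.683047 + 5.886202) = 1.56·22.437840 = 35.003030 m
RSR: p² = 2 + d² − 2cos(α−β) + 2d(sin β − sin α) = 82.885434; p = √p² = 9.104144; φ = atan2(cos α − cos β, d − sin α + sin β) = -0.000824 rad; t = (α − φ) mod 2π = 0.416121 rad, q = (φ − β) mod 2π = 0.395457 rad → L = 1.56·(0.416121 + 9.104144 + 0.395457) = 1.56·9.915722 = 15.468526 m
LSR: p² = d² − 2 + 2cos(α−β) + 2d(sin α + sin β) = 97.605594; p = √p² = 9.879554; φ = atan2(−cos α − cos β, d + sin α + sin β) − atan2(−2, p) = 0.016422 rad; t = (φ − α) mod 2π = 5.884310 rad, q = (φ − β) mod 2π = 0.412703 rad → L = 1.56·(5.884310 + 9.879554 + 0.412703) = 1.56·16.176567 = 25.235445 m
RSL: p² = d² − 2 + 2cos(α−β) − 2d(sin α + sin β) = 96.914179; p = √p² = 9.844500; φ = atan2(cos α + cos β, d − sin α − sin β) − atan2(2, p) = -0.016480 rad; t = (α − φ) mod 2π = 0.431777 rad, q = (β − φ) mod 2π = 5.903384 rad → L = 1.56·(0.431777 + 9.844500 + 5.903384) = 1.56·16.179661 = 25.240271 m
RLR: c = (6 − d² + 2cos(α−β) + 2d(sin α − sin β))/8 = -9.360679, |c| > 1 → infeasible
LRL: c = (6 − d² + 2cos(α−β) − 2d(sin α − sin β))/8 = -13.265938, |c| > 1 → infeasible
Shortest: RSR with L = 15.468526 m ≈ 15.4685 m

15.4685 m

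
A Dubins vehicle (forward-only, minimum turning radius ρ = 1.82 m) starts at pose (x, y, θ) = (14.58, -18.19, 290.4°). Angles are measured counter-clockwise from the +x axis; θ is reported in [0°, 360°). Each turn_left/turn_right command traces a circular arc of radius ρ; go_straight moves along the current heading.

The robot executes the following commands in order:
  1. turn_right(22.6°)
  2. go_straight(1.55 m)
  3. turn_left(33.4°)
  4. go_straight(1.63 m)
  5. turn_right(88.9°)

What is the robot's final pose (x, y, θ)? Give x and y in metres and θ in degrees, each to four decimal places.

(15.1553, -25.3312, 212.3000°)

set_pose: (x, y, θ) = (14.5800, -18.1900, 290.4000°), ρ = 1.82
turn_right(22.6°): centre at ρ to the right, rotate −22.6° → (14.6928, -18.8943, 267.8000°)
go_straight(1.55): x += 1.55·cos θ, y += 1.55·sin θ → (14.6333, -20.4431, 267.8000°)
turn_left(33.4°): centre at ρ to the left, rotate +33.4° → (14.8952, -21.4558, 301.2000°)
go_straight(1.63): x += 1.63·cos θ, y += 1.63·sin θ → (15.7396, -22.8500, 301.2000°)
turn_right(88.9°): centre at ρ to the right, rotate −88.9° → (15.1553, -25.3312, 212.3000°)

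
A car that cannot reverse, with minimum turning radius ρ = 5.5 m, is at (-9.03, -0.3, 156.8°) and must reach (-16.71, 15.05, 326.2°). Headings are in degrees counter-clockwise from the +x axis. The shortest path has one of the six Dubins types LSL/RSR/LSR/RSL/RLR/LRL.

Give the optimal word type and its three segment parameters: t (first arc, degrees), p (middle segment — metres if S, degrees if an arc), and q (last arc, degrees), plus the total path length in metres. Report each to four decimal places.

RSR: t = 0.7187°, p = 14.1188 m, q = 189.8813°, L = 32.4151 m

Let ψ = atan2(Δy, Δx) = atan2(15.35, -7.68) = 116.5800° be the start→goal bearing.
Normalize: d = |goal − start| / ρ = 17.164058/5.5 = 3.120738, α = (θ_start − ψ) mod 360° = 40.2200° = 0.701972 rad, β = (θ_goal − ψ) mod 360° = 209.6200° = 3.658560 rad.
Common terms: sin α = 0.645725, cos α = 0.763570, sin β = -0.494246, cos β = -0.869322, cos(α−β) = -0.982935, d² = 9.739005. Work in radians in the unit-radius frame; every candidate has L = ρ·(t + p + q).
LSL: p² = 2 + d² − 2cos(α−β) + 2d(sin α − sin β) = 20.819972; p = √p² = 4.562891; φ = atan2(cos β − cos α, d + sin α − sin β) = -0.365979 rad; t = (φ − α) mod 2π = 5.215235 rad, q = (β − φ) mod 2π = 4.024539 rad → L = 5.5·(5.215235 + 4.562891 + 4.024539) = 5.5·13.802664 = 75.914651 m
RSR: p² = 2 + d² − 2cos(α−β) + 2d(sin β − sin α) = 6.589779; p = √p² = 2.567057; φ = atan2(cos α − cos β, d − sin α + sin β) = 0.689427 rad; t = (α − φ) mod 2π = 0.012545 rad, q = (φ − β) mod 2π = 3.314053 rad → L = 5.5·(0.012545 + 2.567057 + 3.314053) = 5.5·5.893654 = 32.415098 m
LSR: p² = d² − 2 + 2cos(α−β) + 2d(sin α + sin β) = 6.718586; p = √p² = 2.592024; φ = atan2(−cos α − cos β, d + sin α + sin β) − atan2(−2, p) = 0.689488 rad; t = (φ − α) mod 2π = 6.270701 rad, q = (φ − β) mod 2π = 3.314114 rad → L = 5.5·(6.270701 + 2.592024 + 3.314114) = 5.5·12.176839 = 66.972613 m
RSL: p² = d² − 2 + 2cos(α−β) − 2d(sin α + sin β) = 4.827683; p = √p² = 2.197199; φ = atan2(cos α + cos β, d − sin α − sin β) − atan2(2, p) = -0.774050 rad; t = (α − φ) mod 2π = 1.476022 rad, q = (β − φ) mod 2π = 4.432609 rad → L = 5.5·(1.476022 + 2.197199 + 4.432609) = 5.5·8.105830 = 44.582063 m
RLR: c = (6 − d² + 2cos(α−β) + 2d(sin α − sin β))/8 = 0.176278; p = 2π − arccos c = 4.889593 rad; φ = atan2(cos α − cos β, d − sin α + sin β) = 0.689427 rad; t = (α − φ + p/2) mod 2π = 2.457341 rad, q = (α − β − t + p) mod 2π = 5.758849 rad → L = 5.5·(2.457341 + 4.889593 + 5.758849) = 5.5·13.105783 = 72.081804 m
LRL: c = (6 − d² + 2cos(α−β) − 2d(sin α − sin β))/8 = -1.602496, |c| > 1 → infeasible
Shortest: RSR with L = 32.415098 m ≈ 32.4151 m
Convert RSR to answer units (arcs ×180/π): t = 0.012545·180/π = 0.7187°, p = ρ·p = 5.5·2.567057 = 14.1188 m, q = 3.314053·180/π = 189.8813°, L = 32.4151 m.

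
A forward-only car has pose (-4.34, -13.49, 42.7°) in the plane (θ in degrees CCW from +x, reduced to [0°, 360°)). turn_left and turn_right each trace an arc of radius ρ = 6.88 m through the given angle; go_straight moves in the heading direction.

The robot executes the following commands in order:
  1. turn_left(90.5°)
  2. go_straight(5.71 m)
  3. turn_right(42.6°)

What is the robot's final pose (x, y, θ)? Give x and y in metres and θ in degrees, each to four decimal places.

(-9.7635, 5.0759, 90.6000°)

set_pose: (x, y, θ) = (-4.3400, -13.4900, 42.7000°), ρ = 6.88
turn_left(90.5°): centre at ρ to the left, rotate +90.5° → (-3.9904, -3.7241, 133.2000°)
go_straight(5.71): x += 5.71·cos θ, y += 5.71·sin θ → (-7.8992, 0.4383, 133.2000°)
turn_right(42.6°): centre at ρ to the right, rotate −42.6° → (-9.7635, 5.0759, 90.6000°)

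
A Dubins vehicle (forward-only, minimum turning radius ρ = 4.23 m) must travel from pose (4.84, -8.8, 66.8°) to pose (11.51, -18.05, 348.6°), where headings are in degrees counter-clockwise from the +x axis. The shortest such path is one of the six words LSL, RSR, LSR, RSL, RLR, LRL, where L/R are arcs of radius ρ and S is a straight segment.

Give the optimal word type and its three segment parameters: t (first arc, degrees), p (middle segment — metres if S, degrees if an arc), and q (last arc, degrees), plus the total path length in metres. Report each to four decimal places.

Let ψ = atan2(Δy, Δx) = atan2(-9.25, 6.67) = -54.2053° be the start→goal bearing.
Normalize: d = |goal − start| / ρ = 11.404008/4.23 = 2.695983, α = (θ_start − ψ) mod 360° = 121.0053° = 2.111942 rad, β = (θ_goal − ψ) mod 360° = 42.8053° = 0.747094 rad.
Common terms: sin α = 0.857119, cos α = -0.515118, sin β = 0.679510, cos β = 0.733667, cos(α−β) = 0.204496, d² = 7.268324. Work in radians in the unit-radius frame; every candidate has L = ρ·(t + p + q).
LSL: p² = 2 + d² − 2cos(α−β) + 2d(sin α − sin β) = 9.816997; p = √p² = 3.133209; φ = atan2(cos β − cos α, d + sin α − sin β) = 0.409951 rad; t = (φ − α) mod 2π = 4.581194 rad, q = (β − φ) mod 2π = 0.337143 rad → L = 4.23·(4.581194 + 3.133209 + 0.337143) = 4.23·8.051547 = 34.058042 m
RSR: p² = 2 + d² − 2cos(α−β) + 2d(sin β − sin α) = 7.901667; p = √p² = 2.810990; φ = atan2(cos α − cos β, d − sin α + sin β) = -0.460338 rad; t = (α − φ) mod 2π = 2.572279 rad, q = (φ − β) mod 2π = 5.075753 rad → L = 4.23·(2.572279 + 2.810990 + 5.075753) = 4.23·10.459023 = 44.241668 m
LSR: p² = d² − 2 + 2cos(α−β) + 2d(sin α + sin β) = 13.962768; p = √p² = 3.736679; φ = atan2(−cos α − cos β, d + sin α + sin β) − atan2(−2, p) = 0.439848 rad; t = (φ − α) mod 2π = 4.611092 rad, q = (φ − β) mod 2π = 5.975939 rad → L = 4.23·(4.611092 + 3.736679 + 5.975939) = 4.23·14.323709 = 60.589290 m
RSL: p² = d² − 2 + 2cos(α−β) − 2d(sin α + sin β) = -2.608135 < 0 → infeasible
RLR: c = (6 − d² + 2cos(α−β) + 2d(sin α − sin β))/8 = 0.012292; p = 2π − arccos c = 4.724681 rad; φ = atan2(cos α − cos β, d − sin α + sin β) = -0.460338 rad; t = (α − φ + p/2) mod 2π = 4.934620 rad, q = (α − β − t + p) mod 2π = 1.154909 rad → L = 4.23·(4.934620 + 4.724681 + 1.154909) = 4.23·10.814209 = 45.744105 m
LRL: c = (6 − d² + 2cos(α−β) − 2d(sin α − sin β))/8 = -0.227125; p = 2π − arccos c = 4.483265 rad; φ = atan2(cos β − cos α, d + sin α − sin β) = 0.409951 rad; t = (φ − α + p/2) mod 2π = 0.539641 rad, q = (β − α − t + p) mod 2π = 2.578776 rad → L = 4.23·(0.539641 + 4.483265 + 2.578776) = 4.23·7.601682 = 32.155116 m
Shortest: LRL with L = 32.155116 m ≈ 32.1551 m
Convert LRL to answer units (arcs ×180/π): t = 0.539641·180/π = 30.9192°, p = 4.483265·180/π = 256.8722°, q = 2.578776·180/π = 147.7530°, L = 32.1551 m.

LRL: t = 30.9192°, p = 256.8722°, q = 147.7530°, L = 32.1551 m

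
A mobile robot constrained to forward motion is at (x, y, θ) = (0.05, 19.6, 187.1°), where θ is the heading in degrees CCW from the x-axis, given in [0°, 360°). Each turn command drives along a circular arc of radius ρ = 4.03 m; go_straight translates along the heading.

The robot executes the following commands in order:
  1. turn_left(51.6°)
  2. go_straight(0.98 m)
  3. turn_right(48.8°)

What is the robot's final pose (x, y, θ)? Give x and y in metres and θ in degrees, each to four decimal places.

(-6.1551, 14.9809, 189.9000°)

set_pose: (x, y, θ) = (0.0500, 19.6000, 187.1000°), ρ = 4.03
turn_left(51.6°): centre at ρ to the left, rotate +51.6° → (-2.8954, 17.6946, 238.7000°)
go_straight(0.98): x += 0.98·cos θ, y += 0.98·sin θ → (-3.4045, 16.8572, 238.7000°)
turn_right(48.8°): centre at ρ to the right, rotate −48.8° → (-6.1551, 14.9809, 189.9000°)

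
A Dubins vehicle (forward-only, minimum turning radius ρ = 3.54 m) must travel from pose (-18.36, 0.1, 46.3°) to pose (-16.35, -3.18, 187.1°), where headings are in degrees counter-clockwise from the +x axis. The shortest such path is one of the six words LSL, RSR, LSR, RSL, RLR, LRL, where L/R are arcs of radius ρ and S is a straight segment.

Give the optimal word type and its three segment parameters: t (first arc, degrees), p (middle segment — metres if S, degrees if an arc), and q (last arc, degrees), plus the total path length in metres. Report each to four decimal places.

Let ψ = atan2(Δy, Δx) = atan2(-3.28, 2.01) = -58.4998° be the start→goal bearing.
Normalize: d = |goal − start| / ρ = 3.846882/3.54 = 1.086690, α = (θ_start − ψ) mod 360° = 104.7998° = 1.829102 rad, β = (θ_goal − ψ) mod 360° = 245.5998° = 4.286526 rad.
Common terms: sin α = 0.966824, cos α = -0.255443, sin β = -0.910682, cos β = -0.413107, cos(α−β) = -0.774944, d² = 1.180895. Work in radians in the unit-radius frame; every candidate has L = ρ·(t + p + q).
LSL: p² = 2 + d² − 2cos(α−β) + 2d(sin α − sin β) = 8.811318; p = √p² = 2.968386; φ = atan2(cos β − cos α, d + sin α − sin β) = -0.053139 rad; t = (φ − α) mod 2π = 4.400944 rad, q = (β − φ) mod 2π = 4.339665 rad → L = 3.54·(4.400944 + 2.968386 + 4.339665) = 3.54·11.708995 = 41.449844 m
RSR: p² = 2 + d² − 2cos(α−β) + 2d(sin β − sin α) = 0.650249; p = √p² = 0.806380; φ = atan2(cos α − cos β, d − sin α + sin β) = 2.944804 rad; t = (α − φ) mod 2π = 5.167483 rad, q = (φ − β) mod 2π = 4.941464 rad → L = 3.54·(5.167483 + 0.806380 + 4.941464) = 3.54·10.915327 = 38.640259 m
LSR: p² = d² − 2 + 2cos(α−β) + 2d(sin α + sin β) = -2.246977 < 0 → infeasible
RSL: p² = d² − 2 + 2cos(α−β) − 2d(sin α + sin β) = -2.491012 < 0 → infeasible
RLR: c = (6 − d² + 2cos(α−β) + 2d(sin α − sin β))/8 = 0.918719; p = 2π − arccos c = 5.877213 rad; φ = atan2(cos α − cos β, d − sin α + sin β) = 2.944804 rad; t = (α − φ + p/2) mod 2π = 1.822905 rad, q = (α − β − t + p) mod 2π = 1.596885 rad → L = 3.54·(1.822905 + 5.877213 + 1.596885) = 3.54·9.297002 = 32.911388 m
LRL: c = (6 − d² + 2cos(α−β) − 2d(sin α − sin β))/8 = -0.101415; p = 2π − arccos c = 4.610800 rad; φ = atan2(cos β − cos α, d + sin α − sin β) = -0.053139 rad; t = (φ − α + p/2) mod 2π = 0.423158 rad, q = (β − α − t + p) mod 2π = 0.361880 rad → L = 3.54·(0.423158 + 4.610800 + 0.361880) = 3.54·5.395837 = 19.101264 m
Shortest: LRL with L = 19.101264 m ≈ 19.1013 m
Convert LRL to answer units (arcs ×180/π): t = 0.423158·180/π = 24.2452°, p = 4.610800·180/π = 264.1794°, q = 0.361880·180/π = 20.7342°, L = 19.1013 m.

LRL: t = 24.2452°, p = 264.1794°, q = 20.7342°, L = 19.1013 m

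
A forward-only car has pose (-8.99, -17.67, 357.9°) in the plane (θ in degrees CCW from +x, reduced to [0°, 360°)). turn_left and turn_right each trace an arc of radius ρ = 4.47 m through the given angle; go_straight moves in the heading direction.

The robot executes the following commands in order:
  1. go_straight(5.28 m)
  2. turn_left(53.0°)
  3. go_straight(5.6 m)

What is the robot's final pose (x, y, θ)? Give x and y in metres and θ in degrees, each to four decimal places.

(3.4510, -11.8697, 50.9000°)

set_pose: (x, y, θ) = (-8.9900, -17.6700, 357.9000°), ρ = 4.47
go_straight(5.28): x += 5.28·cos θ, y += 5.28·sin θ → (-3.7135, -17.8635, 357.9000°)
turn_left(53.0°): centre at ρ to the left, rotate +53.0° → (-0.0808, -16.2156, 410.9000° ≡ 50.9000°)
go_straight(5.6): x += 5.6·cos θ, y += 5.6·sin θ → (3.4510, -11.8697, 50.9000°)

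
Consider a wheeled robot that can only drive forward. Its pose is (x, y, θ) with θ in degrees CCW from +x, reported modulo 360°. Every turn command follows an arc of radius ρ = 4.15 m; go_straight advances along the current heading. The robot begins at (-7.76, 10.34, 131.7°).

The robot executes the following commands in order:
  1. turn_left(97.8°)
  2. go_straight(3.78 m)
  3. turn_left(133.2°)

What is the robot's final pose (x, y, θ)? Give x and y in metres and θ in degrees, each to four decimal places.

set_pose: (x, y, θ) = (-7.7600, 10.3400, 131.7000°), ρ = 4.15
turn_left(97.8°): centre at ρ to the left, rotate +97.8° → (-14.0142, 10.2745, 229.5000°)
go_straight(3.78): x += 3.78·cos θ, y += 3.78·sin θ → (-16.4691, 7.4002, 229.5000°)
turn_left(133.2°): centre at ρ to the left, rotate +133.2° → (-13.1180, 0.5596, 362.7000° ≡ 2.7000°)

(-13.1180, 0.5596, 2.7000°)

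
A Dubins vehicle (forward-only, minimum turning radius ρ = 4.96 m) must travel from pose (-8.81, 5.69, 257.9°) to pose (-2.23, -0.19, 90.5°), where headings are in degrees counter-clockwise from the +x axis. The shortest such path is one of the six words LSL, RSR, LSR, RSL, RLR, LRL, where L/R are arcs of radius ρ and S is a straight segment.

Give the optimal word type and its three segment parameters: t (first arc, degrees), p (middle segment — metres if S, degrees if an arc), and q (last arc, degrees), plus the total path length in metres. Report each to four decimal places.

Let ψ = atan2(Δy, Δx) = atan2(-5.88, 6.58) = -41.7845° be the start→goal bearing.
Normalize: d = |goal − start| / ρ = 8.824443/4.96 = 1.779122, α = (θ_start − ψ) mod 360° = 299.6845° = 5.230482 rad, β = (θ_goal − ψ) mod 360° = 132.2845° = 2.308800 rad.
Common terms: sin α = -0.868765, cos α = 0.495224, sin β = 0.739813, cos β = -0.672813, cos(α−β) = -0.975917, d² = 3.165274. Work in radians in the unit-radius frame; every candidate has L = ρ·(t + p + q).
LSL: p² = 2 + d² − 2cos(α−β) + 2d(sin α − sin β) = 1.393394; p = √p² = 1.180421; φ = atan2(cos β − cos α, d + sin α − sin β) = -1.425812 rad; t = (φ − α) mod 2π = 5.910077 rad, q = (β − φ) mod 2π = 3.734613 rad → L = 4.96·(5.910077 + 1.180421 + 3.734613) = 4.96·10.825111 = 53.692549 m
RSR: p² = 2 + d² − 2cos(α−β) + 2d(sin β − sin α) = 12.840820; p = √p² = 3.583409; φ = atan2(cos α − cos β, d − sin α + sin β) = 0.332024 rad; t = (α − φ) mod 2π = 4.898458 rad, q = (φ − β) mod 2π = 4.306409 rad → L = 4.96·(4.898458 + 3.583409 + 4.306409) = 4.96·12.788276 = 63.429847 m
LSR: p² = d² − 2 + 2cos(α−β) + 2d(sin α + sin β) = -1.245404 < 0 → infeasible
RSL: p² = d² − 2 + 2cos(α−β) − 2d(sin α + sin β) = -0.327716 < 0 → infeasible
RLR: c = (6 − d² + 2cos(α−β) + 2d(sin α − sin β))/8 = -0.605103; p = 2π − arccos c = 4.062494 rad; φ = atan2(cos α − cos β, d − sin α + sin β) = 0.332024 rad; t = (α − φ + p/2) mod 2π = 0.646520 rad, q = (α − β − t + p) mod 2π = 0.054470 rad → L = 4.96·(0.646520 + 4.062494 + 0.054470) = 4.96·4.763485 = 23.626883 m
LRL: c = (6 − d² + 2cos(α−β) − 2d(sin α − sin β))/8 = 0.825826; p = 2π − arccos c = 5.684054 rad; φ = atan2(cos β − cos α, d + sin α − sin β) = -1.425812 rad; t = (φ − α + p/2) mod 2π = 2.468918 rad, q = (β − α − t + p) mod 2π = 0.293454 rad → L = 4.96·(2.468918 + 5.684054 + 0.293454) = 4.96·8.446427 = 41.894275 m
Shortest: RLR with L = 23.626883 m ≈ 23.6269 m
Convert RLR to answer units (arcs ×180/π): t = 0.646520·180/π = 37.0429°, p = 4.062494·180/π = 232.7638°, q = 0.054470·180/π = 3.1209°, L = 23.6269 m.

RLR: t = 37.0429°, p = 232.7638°, q = 3.1209°, L = 23.6269 m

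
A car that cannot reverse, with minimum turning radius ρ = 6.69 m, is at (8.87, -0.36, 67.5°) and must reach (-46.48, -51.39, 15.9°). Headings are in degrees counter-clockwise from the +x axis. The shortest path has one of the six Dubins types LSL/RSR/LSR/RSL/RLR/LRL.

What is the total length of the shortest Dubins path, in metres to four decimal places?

105.4711 m

Let ψ = atan2(Δy, Δx) = atan2(-51.03, -55.35) = -137.3255° be the start→goal bearing.
Normalize: d = |goal − start| / ρ = 75.284018/6.69 = 11.253216, α = (θ_start − ψ) mod 360° = 204.8255° = 3.574879 rad, β = (θ_goal − ψ) mod 360° = 153.2255° = 2.674289 rad.
Common terms: sin α = -0.419855, cos α = -0.907591, sin β = 0.450481, cos β = -0.892786, cos(α−β) = 0.621148, d² = 126.634881. Work in radians in the unit-radius frame; every candidate has L = ρ·(t + p + q).
LSL: p² = 2 + d² − 2cos(α−β) + 2d(sin α − sin β) = 107.804420; p = √p² = 10.382891; φ = atan2(cos β − cos α, d + sin α − sin β) = 0.001426 rad; t = (φ − α) mod 2π = 2.709733 rad, q = (β − φ) mod 2π = 2.672863 rad → L = 6.69·(2.709733 + 10.382891 + 2.672863) = 6.69·15.765486 = 105.471102 m
RSR: p² = 2 + d² − 2cos(α−β) + 2d(sin β − sin α) = 146.980751; p = √p² = 12.123562; φ = atan2(cos α − cos β, d − sin α + sin β) = -0.001221 rad; t = (α − φ) mod 2π = 3.576100 rad, q = (φ − β) mod 2π = 3.607675 rad → L = 6.69·(3.576100 + 12.123562 + 3.607675) = 6.69·19.307337 = 129.166085 m
LSR: p² = d² − 2 + 2cos(α−β) + 2d(sin α + sin β) = 126.566450; p = √p² = 11.250176; φ = atan2(−cos α − cos β, d + sin α + sin β) − atan2(−2, p) = 0.334157 rad; t = (φ − α) mod 2π = 3.042464 rad, q = (φ − β) mod 2π = 3.943053 rad → L = 6.69·(3.042464 + 11.250176 + 3.943053) = 6.69·18.235693 = 121.996784 m
RSL: p² = d² − 2 + 2cos(α−β) − 2d(sin α + sin β) = 125.187903; p = √p² = 11.188740; φ = atan2(cos α + cos β, d − sin α − sin β) − atan2(2, p) = -0.335952 rad; t = (α − φ) mod 2π = 3.910831 rad, q = (β − φ) mod 2π = 3.010241 rad → L = 6.69·(3.910831 + 11.188740 + 3.010241) = 6.69·18.109811 = 121.154638 m
RLR: c = (6 − d² + 2cos(α−β) + 2d(sin α − sin β))/8 = -17.372594, |c| > 1 → infeasible
LRL: c = (6 − d² + 2cos(α−β) − 2d(sin α − sin β))/8 = -12.475553, |c| > 1 → infeasible
Shortest: LSL with L = 105.471102 m ≈ 105.4711 m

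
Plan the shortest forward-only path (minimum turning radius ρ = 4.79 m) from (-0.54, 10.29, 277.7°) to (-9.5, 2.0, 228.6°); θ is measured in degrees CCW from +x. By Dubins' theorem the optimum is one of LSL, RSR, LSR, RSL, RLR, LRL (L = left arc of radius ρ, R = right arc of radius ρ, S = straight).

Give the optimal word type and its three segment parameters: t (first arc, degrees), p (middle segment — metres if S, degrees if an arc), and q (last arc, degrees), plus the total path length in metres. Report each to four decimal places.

Let ψ = atan2(Δy, Δx) = atan2(-8.29, -8.96) = -137.2243° be the start→goal bearing.
Normalize: d = |goal − start| / ρ = 12.206789/4.79 = 2.548390, α = (θ_start − ψ) mod 360° = 54.9243° = 0.958610 rad, β = (θ_goal − ψ) mod 360° = 5.8243° = 0.101653 rad.
Common terms: sin α = 0.818393, cos α = 0.574658, sin β = 0.101478, cos β = 0.994838, cos(α−β) = 0.654741, d² = 6.494293. Work in radians in the unit-radius frame; every candidate has L = ρ·(t + p + q).
LSL: p² = 2 + d² − 2cos(α−β) + 2d(sin α − sin β) = 10.838771; p = √p² = 3.292229; φ = atan2(cos β − cos α, d + sin α − sin β) = 0.127977 rad; t = (φ − α) mod 2π = 5.452552 rad, q = (β − φ) mod 2π = 6.256862 rad → L = 4.79·(5.452552 + 3.292229 + 6.256862) = 4.79·15.001643 = 71.857869 m
RSR: p² = 2 + d² − 2cos(α−β) + 2d(sin β − sin α) = 3.530851; p = √p² = 1.879056; φ = atan2(cos α − cos β, d − sin α + sin β) = -0.225519 rad; t = (α − φ) mod 2π = 1.184128 rad, q = (φ − β) mod 2π = 5.956014 rad → L = 4.79·(1.184128 + 1.879056 + 5.956014) = 4.79·9.019198 = 43.201957 m
LSR: p² = d² − 2 + 2cos(α−β) + 2d(sin α + sin β) = 10.492156; p = √p² = 3.239160; φ = atan2(−cos α − cos β, d + sin α + sin β) − atan2(−2, p) = 0.128191 rad; t = (φ − α) mod 2π = 5.452766 rad, q = (φ − β) mod 2π = 0.026538 rad → L = 4.79·(5.452766 + 3.239160 + 0.026538) = 4.79·8.718464 = 41.761441 m
RSL: p² = d² − 2 + 2cos(α−β) − 2d(sin α + sin β) = 1.115392; p = √p² = 1.056121; φ = atan2(cos α + cos β, d − sin α − sin β) − atan2(2, p) = -0.318009 rad; t = (α − φ) mod 2π = 1.276618 rad, q = (β − φ) mod 2π = 0.419662 rad → L = 4.79·(1.276618 + 1.056121 + 0.419662) = 4.79·2.752401 = 13.184003 m
RLR: c = (6 − d² + 2cos(α−β) + 2d(sin α − sin β))/8 = 0.558644; p = 2π − arccos c = 5.305139 rad; φ = atan2(cos α − cos β, d − sin α + sin β) = -0.225519 rad; t = (α − φ + p/2) mod 2π = 3.836698 rad, q = (α − β − t + p) mod 2π = 2.325398 rad → L = 4.79·(3.836698 + 5.305139 + 2.325398) = 4.79·11.467234 = 54.928050 m
LRL: c = (6 − d² + 2cos(α−β) − 2d(sin α − sin β))/8 = -0.354846; p = 2π − arccos c = 4.349639 rad; φ = atan2(cos β − cos α, d + sin α − sin β) = 0.127977 rad; t = (φ − α + p/2) mod 2π = 1.344187 rad, q = (β − α − t + p) mod 2π = 2.148496 rad → L = 4.79·(1.344187 + 4.349639 + 2.148496) = 4.79·7.842322 = 37.564721 m
Shortest: RSL with L = 13.184003 m ≈ 13.1840 m
Convert RSL to answer units (arcs ×180/π): t = 1.276618·180/π = 73.1448°, p = ρ·p = 4.79·1.056121 = 5.0588 m, q = 0.419662·180/π = 24.0448°, L = 13.1840 m.

RSL: t = 73.1448°, p = 5.0588 m, q = 24.0448°, L = 13.1840 m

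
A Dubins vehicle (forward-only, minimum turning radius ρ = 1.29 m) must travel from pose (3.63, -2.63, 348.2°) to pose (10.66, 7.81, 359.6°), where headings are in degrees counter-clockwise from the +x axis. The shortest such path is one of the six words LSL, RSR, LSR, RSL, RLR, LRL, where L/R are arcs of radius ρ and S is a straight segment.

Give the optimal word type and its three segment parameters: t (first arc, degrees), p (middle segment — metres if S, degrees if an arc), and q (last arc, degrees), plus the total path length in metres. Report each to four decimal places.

LSR: t = 75.5962°, p = 10.0605 m, q = 64.1962°, L = 13.2078 m

Let ψ = atan2(Δy, Δx) = atan2(10.44, 7.03) = 56.0448° be the start→goal bearing.
Normalize: d = |goal − start| / ρ = 12.586282/1.29 = 9.756808, α = (θ_start − ψ) mod 360° = 292.1552° = 5.099070 rad, β = (θ_goal − ψ) mod 360° = 303.5552° = 5.298038 rad.
Common terms: sin α = -0.926166, cos α = 0.377117, sin β = -0.833354, cos β = 0.552740, cos(α−β) = 0.980271, d² = 95.195301. Work in radians in the unit-radius frame; every candidate has L = ρ·(t + p + q).
LSL: p² = 2 + d² − 2cos(α−β) + 2d(sin α − sin β) = 93.423659; p = √p² = 9.665592; φ = atan2(cos β − cos α, d + sin α − sin β) = 0.018171 rad; t = (φ − α) mod 2π = 1.202286 rad, q = (β − φ) mod 2π = 5.279867 rad → L = 1.29·(1.202286 + 9.665592 + 5.279867) = 1.29·16.147744 = 20.830590 m
RSR: p² = 2 + d² − 2cos(α−β) + 2d(sin β − sin α) = 97.045858; p = √p² = 9.851186; φ = atan2(cos α − cos β, d − sin α + sin β) = -0.017829 rad; t = (α − φ) mod 2π = 5.116899 rad, q = (φ − β) mod 2π = 0.967319 rad → L = 1.29·(5.116899 + 9.851186 + 0.967319) = 1.29·15.935403 = 20.556670 m
LSR: p² = d² − 2 + 2cos(α−β) + 2d(sin α + sin β) = 60.821259; p = √p² = 7.798799; φ = atan2(−cos α − cos β, d + sin α + sin β) − atan2(−2, p) = 0.135288 rad; t = (φ − α) mod 2π = 1.319403 rad, q = (φ − β) mod 2π = 1.120435 rad → L = 1.29·(1.319403 + 7.798799 + 1.120435) = 1.29·10.238637 = 13.207842 m
RSL: p² = d² − 2 + 2cos(α−β) − 2d(sin α + sin β) = 129.490427; p = √p² = 11.379386; φ = atan2(cos α + cos β, d − sin α − sin β) − atan2(2, p) = -0.093412 rad; t = (α − φ) mod 2π = 5.192482 rad, q = (β − φ) mod 2π = 5.391450 rad → L = 1.29·(5.192482 + 11.379386 + 5.391450) = 1.29·21.963318 = 28.332680 m
RLR: c = (6 − d² + 2cos(α−β) + 2d(sin α − sin β))/8 = -11.130732, |c| > 1 → infeasible
LRL: c = (6 − d² + 2cos(α−β) − 2d(sin α − sin β))/8 = -10.677957, |c| > 1 → infeasible
Shortest: LSR with L = 13.207842 m ≈ 13.2078 m
Convert LSR to answer units (arcs ×180/π): t = 1.319403·180/π = 75.5962°, p = ρ·p = 1.29·7.798799 = 10.0605 m, q = 1.120435·180/π = 64.1962°, L = 13.2078 m.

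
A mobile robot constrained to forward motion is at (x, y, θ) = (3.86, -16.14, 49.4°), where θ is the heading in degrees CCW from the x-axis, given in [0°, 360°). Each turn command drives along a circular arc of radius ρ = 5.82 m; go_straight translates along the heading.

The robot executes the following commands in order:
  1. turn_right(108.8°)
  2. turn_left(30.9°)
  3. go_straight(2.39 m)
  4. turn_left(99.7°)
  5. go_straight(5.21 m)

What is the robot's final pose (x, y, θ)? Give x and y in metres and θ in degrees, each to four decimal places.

set_pose: (x, y, θ) = (3.8600, -16.1400, 49.4000°), ρ = 5.82
turn_right(108.8°): centre at ρ to the right, rotate −108.8° → (13.2885, -16.9649, -59.4000° ≡ 300.6000°)
turn_left(30.9°): centre at ρ to the left, rotate +30.9° → (15.5209, -19.1170, 331.5000°)
go_straight(2.39): x += 2.39·cos θ, y += 2.39·sin θ → (17.6213, -20.2574, 331.5000°)
turn_left(99.7°): centre at ρ to the left, rotate +99.7° → (25.9079, -17.0183, 431.2000° ≡ 71.2000°)
go_straight(5.21): x += 5.21·cos θ, y += 5.21·sin θ → (27.5869, -12.0862, 71.2000°)

(27.5869, -12.0862, 71.2000°)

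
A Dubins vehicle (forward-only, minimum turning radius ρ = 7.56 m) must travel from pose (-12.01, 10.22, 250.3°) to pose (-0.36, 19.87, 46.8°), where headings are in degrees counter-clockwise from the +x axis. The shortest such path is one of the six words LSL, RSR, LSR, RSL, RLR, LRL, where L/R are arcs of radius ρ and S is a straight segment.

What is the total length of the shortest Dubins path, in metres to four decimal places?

46.0376 m

Let ψ = atan2(Δy, Δx) = atan2(9.65, 11.65) = 39.6358° be the start→goal bearing.
Normalize: d = |goal − start| / ρ = 15.127624/7.56 = 2.001008, α = (θ_start − ψ) mod 360° = 210.6642° = 3.676783 rad, β = (θ_goal − ψ) mod 360° = 7.1642° = 0.125038 rad.
Common terms: sin α = -0.510005, cos α = -0.860171, sin β = 0.124713, cos β = 0.992193, cos(α−β) = -0.917060, d² = 4.004035. Work in radians in the unit-radius frame; every candidate has L = ρ·(t + p + q).
LSL: p² = 2 + d² − 2cos(α−β) + 2d(sin α − sin β) = 5.298005; p = √p² = 2.301740; φ = atan2(cos β − cos α, d + sin α − sin β) = 0.935283 rad; t = (φ − α) mod 2π = 3.541685 rad, q = (β − φ) mod 2π = 5.472940 rad → L = 7.56·(3.541685 + 2.301740 + 5.472940) = 7.56·11.316365 = 85.551720 m
RSR: p² = 2 + d² − 2cos(α−β) + 2d(sin β − sin α) = 10.378305; p = √p² = 3.221538; φ = atan2(cos α − cos β, d − sin α + sin β) = -0.612597 rad; t = (α − φ) mod 2π = 4.289380 rad, q = (φ − β) mod 2π = 5.545551 rad → L = 7.56·(4.289380 + 3.221538 + 5.545551) = 7.56·13.056468 = 98.706898 m
LSR: p² = d² − 2 + 2cos(α−β) + 2d(sin α + sin β) = -1.372032 < 0 → infeasible
RSL: p² = d² − 2 + 2cos(α−β) − 2d(sin α + sin β) = 1.711861; p = √p² = 1.308381; φ = atan2(cos α + cos β, d − sin α − sin β) − atan2(2, p) = -0.936212 rad; t = (α − φ) mod 2π = 4.612996 rad, q = (β − φ) mod 2π = 1.061251 rad → L = 7.56·(4.612996 + 1.308381 + 1.061251) = 7.56·6.982627 = 52.788663 m
RLR: c = (6 − d² + 2cos(α−β) + 2d(sin α − sin β))/8 = -0.297288; p = 2π − arccos c = 4.410538 rad; φ = atan2(cos α − cos β, d − sin α + sin β) = -0.612597 rad; t = (α − φ + p/2) mod 2π = 0.211463 rad, q = (α − β − t + p) mod 2π = 1.467634 rad → L = 7.56·(0.211463 + 4.410538 + 1.467634) = 7.56·6.089635 = 46.037644 m
LRL: c = (6 − d² + 2cos(α−β) − 2d(sin α − sin β))/8 = 0.337749; p = 2π − arccos c = 5.056914 rad; φ = atan2(cos β − cos α, d + sin α − sin β) = 0.935283 rad; t = (φ − α + p/2) mod 2π = 6.070142 rad, q = (β − α − t + p) mod 2π = 1.718212 rad → L = 7.56·(6.070142 + 5.056914 + 1.718212) = 7.56·12.845268 = 97.110224 m
Shortest: RLR with L = 46.037644 m ≈ 46.0376 m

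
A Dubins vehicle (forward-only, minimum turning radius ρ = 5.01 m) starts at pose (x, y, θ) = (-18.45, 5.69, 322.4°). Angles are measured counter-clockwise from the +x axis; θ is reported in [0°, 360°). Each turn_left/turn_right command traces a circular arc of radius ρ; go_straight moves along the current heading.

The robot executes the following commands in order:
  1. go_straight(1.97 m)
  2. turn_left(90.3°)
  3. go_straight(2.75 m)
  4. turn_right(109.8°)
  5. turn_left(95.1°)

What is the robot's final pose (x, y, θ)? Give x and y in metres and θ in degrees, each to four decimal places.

set_pose: (x, y, θ) = (-18.4500, 5.6900, 322.4000°), ρ = 5.01
go_straight(1.97): x += 1.97·cos θ, y += 1.97·sin θ → (-16.8892, 4.4880, 322.4000°)
turn_left(90.3°): centre at ρ to the left, rotate +90.3° → (-9.8470, 5.4214, 412.7000° ≡ 52.7000°)
go_straight(2.75): x += 2.75·cos θ, y += 2.75·sin θ → (-8.1806, 7.6089, 52.7000°)
turn_right(109.8°): centre at ρ to the right, rotate −109.8° → (0.0112, 7.2942, -57.1000° ≡ 302.9000°)
turn_left(95.1°): centre at ρ to the left, rotate +95.1° → (7.3022, 6.0676, 398.0000° ≡ 38.0000°)

(7.3022, 6.0676, 38.0000°)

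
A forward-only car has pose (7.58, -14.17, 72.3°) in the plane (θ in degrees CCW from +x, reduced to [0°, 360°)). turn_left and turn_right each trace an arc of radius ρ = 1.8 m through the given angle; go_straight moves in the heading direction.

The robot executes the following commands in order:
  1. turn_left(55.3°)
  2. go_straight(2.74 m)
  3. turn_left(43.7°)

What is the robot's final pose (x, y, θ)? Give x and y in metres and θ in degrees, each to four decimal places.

set_pose: (x, y, θ) = (7.5800, -14.1700, 72.3000°), ρ = 1.8
turn_left(55.3°): centre at ρ to the left, rotate +55.3° → (7.2913, -12.5245, 127.6000°)
go_straight(2.74): x += 2.74·cos θ, y += 2.74·sin θ → (5.6195, -10.3536, 127.6000°)
turn_left(43.7°): centre at ρ to the left, rotate +43.7° → (4.4657, -9.6726, 171.3000°)

(4.4657, -9.6726, 171.3000°)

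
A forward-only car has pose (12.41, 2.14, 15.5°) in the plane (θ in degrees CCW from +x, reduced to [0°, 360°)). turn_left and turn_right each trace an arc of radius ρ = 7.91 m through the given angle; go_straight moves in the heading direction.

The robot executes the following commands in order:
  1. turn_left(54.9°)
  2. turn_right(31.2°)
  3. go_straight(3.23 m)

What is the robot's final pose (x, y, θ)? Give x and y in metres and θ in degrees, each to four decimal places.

set_pose: (x, y, θ) = (12.4100, 2.1400, 15.5000°), ρ = 7.91
turn_left(54.9°): centre at ρ to the left, rotate +54.9° → (17.7478, 7.1089, 70.4000°)
turn_right(31.2°): centre at ρ to the right, rotate −31.2° → (20.2001, 10.5853, 39.2000°)
go_straight(3.23): x += 3.23·cos θ, y += 3.23·sin θ → (22.7032, 12.6267, 39.2000°)

(22.7032, 12.6267, 39.2000°)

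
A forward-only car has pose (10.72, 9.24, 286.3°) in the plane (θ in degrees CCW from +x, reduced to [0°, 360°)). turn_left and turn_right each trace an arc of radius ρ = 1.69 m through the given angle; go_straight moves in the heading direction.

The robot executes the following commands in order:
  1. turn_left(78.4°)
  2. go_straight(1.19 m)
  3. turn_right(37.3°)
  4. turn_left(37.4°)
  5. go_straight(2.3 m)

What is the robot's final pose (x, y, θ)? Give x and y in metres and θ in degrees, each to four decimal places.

set_pose: (x, y, θ) = (10.7200, 9.2400, 286.3000°), ρ = 1.69
turn_left(78.4°): centre at ρ to the left, rotate +78.4° → (12.4805, 8.0300, 364.7000° ≡ 4.7000°)
go_straight(1.19): x += 1.19·cos θ, y += 1.19·sin θ → (13.6665, 8.1275, 4.7000°)
turn_right(37.3°): centre at ρ to the right, rotate −37.3° → (14.7155, 7.8669, -32.6000° ≡ 327.4000°)
turn_left(37.4°): centre at ρ to the left, rotate +37.4° → (15.7675, 7.6066, 364.8000° ≡ 4.8000°)
go_straight(2.3): x += 2.3·cos θ, y += 2.3·sin θ → (18.0594, 7.7991, 4.8000°)

(18.0594, 7.7991, 4.8000°)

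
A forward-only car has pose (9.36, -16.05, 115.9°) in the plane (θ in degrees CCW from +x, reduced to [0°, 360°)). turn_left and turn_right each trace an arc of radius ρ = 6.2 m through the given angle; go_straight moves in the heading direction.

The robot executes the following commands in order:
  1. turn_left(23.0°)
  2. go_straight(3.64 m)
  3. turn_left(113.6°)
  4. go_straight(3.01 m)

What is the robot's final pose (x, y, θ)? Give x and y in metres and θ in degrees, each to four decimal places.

set_pose: (x, y, θ) = (9.3600, -16.0500, 115.9000°), ρ = 6.2
turn_left(23.0°): centre at ρ to the left, rotate +23.0° → (7.8585, -14.0861, 138.9000°)
go_straight(3.64): x += 3.64·cos θ, y += 3.64·sin θ → (5.1155, -11.6932, 138.9000°)
turn_left(113.6°): centre at ρ to the left, rotate +113.6° → (-4.8733, -14.5009, 252.5000°)
go_straight(3.01): x += 3.01·cos θ, y += 3.01·sin θ → (-5.7784, -17.3716, 252.5000°)

(-5.7784, -17.3716, 252.5000°)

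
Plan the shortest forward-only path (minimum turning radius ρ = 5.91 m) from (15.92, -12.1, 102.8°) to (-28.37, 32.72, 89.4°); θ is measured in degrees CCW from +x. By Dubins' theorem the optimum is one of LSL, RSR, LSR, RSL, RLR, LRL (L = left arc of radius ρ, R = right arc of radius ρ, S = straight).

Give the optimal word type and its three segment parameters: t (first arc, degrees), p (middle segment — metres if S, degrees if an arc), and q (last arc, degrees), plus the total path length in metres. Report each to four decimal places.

Let ψ = atan2(Δy, Δx) = atan2(44.82, -44.29) = 134.6592° be the start→goal bearing.
Normalize: d = |goal − start| / ρ = 63.011400/5.91 = 10.661827, α = (θ_start − ψ) mod 360° = 328.1408° = 5.727137 rad, β = (θ_goal − ψ) mod 360° = 314.7408° = 5.493263 rad.
Common terms: sin α = -0.527834, cos α = 0.849348, sin β = -0.710299, cos β = 0.703900, cos(α−β) = 0.972776, d² = 113.674563. Work in radians in the unit-radius frame; every candidate has L = ρ·(t + p + q).
LSL: p² = 2 + d² − 2cos(α−β) + 2d(sin α − sin β) = 117.619825; p = √p² = 10.845267; φ = atan2(cos β − cos α, d + sin α − sin β) = -0.013412 rad; t = (φ − α) mod 2π = 0.542637 rad, q = (β − φ) mod 2π = 5.506674 rad → L = 5.91·(0.542637 + 10.845267 + 5.506674) = 5.91·16.894579 = 99.846960 m
RSR: p² = 2 + d² − 2cos(α−β) + 2d(sin β − sin α) = 109.838197; p = √p² = 10.480372; φ = atan2(cos α − cos β, d − sin α + sin β) = 0.013878 rad; t = (α − φ) mod 2π = 5.713258 rad, q = (φ − β) mod 2π = 0.803801 rad → L = 5.91·(5.713258 + 10.480372 + 0.803801) = 5.91·16.997431 = 100.454820 m
LSR: p² = d² − 2 + 2cos(α−β) + 2d(sin α + sin β) = 87.218599; p = √p² = 9.339090; φ = atan2(−cos α − cos β, d + sin α + sin β) − atan2(−2, p) = 0.047612 rad; t = (φ − α) mod 2π = 0.603660 rad, q = (φ − β) mod 2π = 0.837535 rad → L = 5.91·(0.603660 + 9.339090 + 0.837535) = 5.91·10.780285 = 63.711484 m
RSL: p² = d² − 2 + 2cos(α−β) − 2d(sin α + sin β) = 140.021630; p = √p² = 11.833074; φ = atan2(cos α + cos β, d − sin α − sin β) − atan2(2, p) = -0.037644 rad; t = (α − φ) mod 2π = 5.764781 rad, q = (β − φ) mod 2π = 5.530906 rad → L = 5.91·(5.764781 + 11.833074 + 5.530906) = 5.91·23.128761 = 136.690975 m
RLR: c = (6 − d² + 2cos(α−β) + 2d(sin α − sin β))/8 = -12.729775, |c| > 1 → infeasible
LRL: c = (6 − d² + 2cos(α−β) − 2d(sin α − sin β))/8 = -13.702478, |c| > 1 → infeasible
Shortest: LSR with L = 63.711484 m ≈ 63.7115 m
Convert LSR to answer units (arcs ×180/π): t = 0.603660·180/π = 34.5872°, p = ρ·p = 5.91·9.339090 = 55.1940 m, q = 0.837535·180/π = 47.9872°, L = 63.7115 m.

LSR: t = 34.5872°, p = 55.1940 m, q = 47.9872°, L = 63.7115 m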